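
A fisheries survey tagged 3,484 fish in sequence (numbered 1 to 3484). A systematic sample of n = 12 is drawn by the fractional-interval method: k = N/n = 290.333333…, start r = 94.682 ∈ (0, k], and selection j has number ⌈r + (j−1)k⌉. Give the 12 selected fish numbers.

j=1: r + 0k = 94.682 → ⌈·⌉ = 95
j=2: r + 1k = 385.015333… → ⌈·⌉ = 386
j=3: r + 2k = 675.348666… → ⌈·⌉ = 676
j=4: r + 3k = 965.682 → ⌈·⌉ = 966
j=5: r + 4k = 1256.015333… → ⌈·⌉ = 1257
j=6: r + 5k = 1546.348666… → ⌈·⌉ = 1547
j=7: r + 6k = 1836.682 → ⌈·⌉ = 1837
j=8: r + 7k = 2127.015333… → ⌈·⌉ = 2128
j=9: r + 8k = 2417.348666… → ⌈·⌉ = 2418
j=10: r + 9k = 2707.682 → ⌈·⌉ = 2708
j=11: r + 10k = 2998.015333… → ⌈·⌉ = 2999
j=12: r + 11k = 3288.348666… → ⌈·⌉ = 3289

95, 386, 676, 966, 1257, 1547, 1837, 2128, 2418, 2708, 2999, 3289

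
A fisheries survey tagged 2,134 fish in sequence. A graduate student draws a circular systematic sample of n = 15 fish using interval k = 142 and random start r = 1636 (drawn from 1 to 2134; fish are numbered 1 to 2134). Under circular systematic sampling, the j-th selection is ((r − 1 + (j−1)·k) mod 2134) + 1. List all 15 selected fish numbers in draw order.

Selection 1: 1636
Selection 2: 1636 + 142 = 1778
Selection 3: 1778 + 142 = 1920
Selection 4: 1920 + 142 = 2062
Selection 5: 2062 + 142 = 2204 → 2204 − 2134 = 70
Selection 6: 70 + 142 = 212
Selection 7: 212 + 142 = 354
Selection 8: 354 + 142 = 496
Selection 9: 496 + 142 = 638
Selection 10: 638 + 142 = 780
Selection 11: 780 + 142 = 922
Selection 12: 922 + 142 = 1064
Selection 13: 1064 + 142 = 1206
Selection 14: 1206 + 142 = 1348
Selection 15: 1348 + 142 = 1490

1636, 1778, 1920, 2062, 70, 212, 354, 496, 638, 780, 922, 1064, 1206, 1348, 1490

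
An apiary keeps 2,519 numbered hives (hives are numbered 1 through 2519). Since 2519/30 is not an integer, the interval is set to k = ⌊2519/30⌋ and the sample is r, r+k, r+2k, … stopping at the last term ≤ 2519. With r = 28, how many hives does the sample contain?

31

k = ⌊2519/30⌋ = 83
Achieved size = ⌊(2519 − 28)/83⌋ + 1 = ⌊2491/83⌋ + 1 = 30 + 1 = 31
(last selection: 28 + 30×83 = 2518 ≤ 2519; next would be 2601 > 2519)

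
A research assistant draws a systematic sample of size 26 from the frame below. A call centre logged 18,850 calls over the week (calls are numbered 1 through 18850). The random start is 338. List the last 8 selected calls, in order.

k = N/n = 18850/26 = 725
19th selection = 338 + 18×725 = 13388
20th: 13388 + 725 = 14113
21st: 14113 + 725 = 14838
22nd: 14838 + 725 = 15563
23rd: 15563 + 725 = 16288
24th: 16288 + 725 = 17013
25th: 17013 + 725 = 17738
26th: 17738 + 725 = 18463

13388, 14113, 14838, 15563, 16288, 17013, 17738, 18463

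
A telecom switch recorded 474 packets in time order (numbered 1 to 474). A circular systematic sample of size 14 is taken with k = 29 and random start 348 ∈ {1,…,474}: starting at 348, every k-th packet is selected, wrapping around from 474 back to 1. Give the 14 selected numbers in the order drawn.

Selection 1: 348
Selection 2: 348 + 29 = 377
Selection 3: 377 + 29 = 406
Selection 4: 406 + 29 = 435
Selection 5: 435 + 29 = 464
Selection 6: 464 + 29 = 493 → 493 − 474 = 19
Selection 7: 19 + 29 = 48
Selection 8: 48 + 29 = 77
Selection 9: 77 + 29 = 106
Selection 10: 106 + 29 = 135
Selection 11: 135 + 29 = 164
Selection 12: 164 + 29 = 193
Selection 13: 193 + 29 = 222
Selection 14: 222 + 29 = 251

348, 377, 406, 435, 464, 19, 48, 77, 106, 135, 164, 193, 222, 251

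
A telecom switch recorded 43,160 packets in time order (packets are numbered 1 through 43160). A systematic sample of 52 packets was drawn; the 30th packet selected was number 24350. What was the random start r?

k = 43160/52 = 830
r = 24350 − (30−1)×830 = 24350 − 24070 = 280

280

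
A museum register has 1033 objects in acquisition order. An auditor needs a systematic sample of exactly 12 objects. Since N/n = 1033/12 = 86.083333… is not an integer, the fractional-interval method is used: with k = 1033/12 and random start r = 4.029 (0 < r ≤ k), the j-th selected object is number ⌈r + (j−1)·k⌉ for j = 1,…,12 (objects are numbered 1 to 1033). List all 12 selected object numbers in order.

5, 91, 177, 263, 349, 435, 521, 607, 693, 779, 865, 951

j=1: r + 0k = 4.029 → ⌈·⌉ = 5
j=2: r + 1k = 90.112333… → ⌈·⌉ = 91
j=3: r + 2k = 176.195666… → ⌈·⌉ = 177
j=4: r + 3k = 262.279 → ⌈·⌉ = 263
j=5: r + 4k = 348.362333… → ⌈·⌉ = 349
j=6: r + 5k = 434.445666… → ⌈·⌉ = 435
j=7: r + 6k = 520.529 → ⌈·⌉ = 521
j=8: r + 7k = 606.612333… → ⌈·⌉ = 607
j=9: r + 8k = 692.695666… → ⌈·⌉ = 693
j=10: r + 9k = 778.779 → ⌈·⌉ = 779
j=11: r + 10k = 864.862333… → ⌈·⌉ = 865
j=12: r + 11k = 950.945666… → ⌈·⌉ = 951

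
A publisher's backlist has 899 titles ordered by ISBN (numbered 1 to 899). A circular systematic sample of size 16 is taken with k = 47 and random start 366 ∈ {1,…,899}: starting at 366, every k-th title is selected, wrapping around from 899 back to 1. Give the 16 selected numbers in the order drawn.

Selection 1: 366
Selection 2: 366 + 47 = 413
Selection 3: 413 + 47 = 460
Selection 4: 460 + 47 = 507
Selection 5: 507 + 47 = 554
Selection 6: 554 + 47 = 601
Selection 7: 601 + 47 = 648
Selection 8: 648 + 47 = 695
Selection 9: 695 + 47 = 742
Selection 10: 742 + 47 = 789
Selection 11: 789 + 47 = 836
Selection 12: 836 + 47 = 883
Selection 13: 883 + 47 = 930 → 930 − 899 = 31
Selection 14: 31 + 47 = 78
Selection 15: 78 + 47 = 125
Selection 16: 125 + 47 = 172

366, 413, 460, 507, 554, 601, 648, 695, 742, 789, 836, 883, 31, 78, 125, 172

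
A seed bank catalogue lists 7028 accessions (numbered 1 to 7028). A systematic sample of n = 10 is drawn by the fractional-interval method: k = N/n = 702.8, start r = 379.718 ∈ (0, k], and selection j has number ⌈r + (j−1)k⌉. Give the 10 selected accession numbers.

380, 1083, 1786, 2489, 3191, 3894, 4597, 5300, 6003, 6705

j=1: r + 0k = 379.718 → ⌈·⌉ = 380
j=2: r + 1k = 1082.518 → ⌈·⌉ = 1083
j=3: r + 2k = 1785.318 → ⌈·⌉ = 1786
j=4: r + 3k = 2488.118 → ⌈·⌉ = 2489
j=5: r + 4k = 3190.918 → ⌈·⌉ = 3191
j=6: r + 5k = 3893.718 → ⌈·⌉ = 3894
j=7: r + 6k = 4596.518 → ⌈·⌉ = 4597
j=8: r + 7k = 5299.318 → ⌈·⌉ = 5300
j=9: r + 8k = 6002.118 → ⌈·⌉ = 6003
j=10: r + 9k = 6704.918 → ⌈·⌉ = 6705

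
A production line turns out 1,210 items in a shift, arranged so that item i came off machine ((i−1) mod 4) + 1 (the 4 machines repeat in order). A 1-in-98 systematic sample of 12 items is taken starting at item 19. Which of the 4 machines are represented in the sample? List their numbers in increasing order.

Consecutive selections differ by k = 98, so their machine numbers differ by 98 mod 4 = 2.
gcd(98, 4) = 2, so the sample visits 4/2 = 2 distinct residues mod 4.
Start 19 is machine 3; the machines hit are 1, 3.

1, 3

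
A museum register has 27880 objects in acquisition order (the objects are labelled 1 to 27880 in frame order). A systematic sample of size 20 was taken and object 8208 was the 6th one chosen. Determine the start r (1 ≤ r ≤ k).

k = 27880/20 = 1394
r = 8208 − (6−1)×1394 = 8208 − 6970 = 1238

1238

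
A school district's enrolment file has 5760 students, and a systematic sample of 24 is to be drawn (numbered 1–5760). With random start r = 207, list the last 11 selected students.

3327, 3567, 3807, 4047, 4287, 4527, 4767, 5007, 5247, 5487, 5727

k = N/n = 5760/24 = 240
14th selection = 207 + 13×240 = 3327
15th: 3327 + 240 = 3567
16th: 3567 + 240 = 3807
17th: 3807 + 240 = 4047
18th: 4047 + 240 = 4287
19th: 4287 + 240 = 4527
20th: 4527 + 240 = 4767
21st: 4767 + 240 = 5007
22nd: 5007 + 240 = 5247
23rd: 5247 + 240 = 5487
24th: 5487 + 240 = 5727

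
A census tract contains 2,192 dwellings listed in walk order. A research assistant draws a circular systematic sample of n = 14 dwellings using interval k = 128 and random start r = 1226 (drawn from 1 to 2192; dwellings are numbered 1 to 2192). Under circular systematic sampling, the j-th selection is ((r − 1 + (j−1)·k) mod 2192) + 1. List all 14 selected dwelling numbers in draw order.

Selection 1: 1226
Selection 2: 1226 + 128 = 1354
Selection 3: 1354 + 128 = 1482
Selection 4: 1482 + 128 = 1610
Selection 5: 1610 + 128 = 1738
Selection 6: 1738 + 128 = 1866
Selection 7: 1866 + 128 = 1994
Selection 8: 1994 + 128 = 2122
Selection 9: 2122 + 128 = 2250 → 2250 − 2192 = 58
Selection 10: 58 + 128 = 186
Selection 11: 186 + 128 = 314
Selection 12: 314 + 128 = 442
Selection 13: 442 + 128 = 570
Selection 14: 570 + 128 = 698

1226, 1354, 1482, 1610, 1738, 1866, 1994, 2122, 58, 186, 314, 442, 570, 698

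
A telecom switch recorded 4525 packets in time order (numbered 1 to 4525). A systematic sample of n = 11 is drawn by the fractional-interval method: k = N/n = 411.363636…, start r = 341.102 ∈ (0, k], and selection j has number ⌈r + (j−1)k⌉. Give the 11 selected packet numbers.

342, 753, 1164, 1576, 1987, 2398, 2810, 3221, 3633, 4044, 4455

j=1: r + 0k = 341.102 → ⌈·⌉ = 342
j=2: r + 1k = 752.465636… → ⌈·⌉ = 753
j=3: r + 2k = 1163.829272… → ⌈·⌉ = 1164
j=4: r + 3k = 1575.192909… → ⌈·⌉ = 1576
j=5: r + 4k = 1986.556545… → ⌈·⌉ = 1987
j=6: r + 5k = 2397.920181… → ⌈·⌉ = 2398
j=7: r + 6k = 2809.283818… → ⌈·⌉ = 2810
j=8: r + 7k = 3220.647454… → ⌈·⌉ = 3221
j=9: r + 8k = 3632.011090… → ⌈·⌉ = 3633
j=10: r + 9k = 4043.374727… → ⌈·⌉ = 4044
j=11: r + 10k = 4454.738363… → ⌈·⌉ = 4455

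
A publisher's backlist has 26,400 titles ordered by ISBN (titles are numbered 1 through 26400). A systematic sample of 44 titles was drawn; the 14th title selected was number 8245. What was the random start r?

445

k = 26400/44 = 600
r = 8245 − (14−1)×600 = 8245 − 7800 = 445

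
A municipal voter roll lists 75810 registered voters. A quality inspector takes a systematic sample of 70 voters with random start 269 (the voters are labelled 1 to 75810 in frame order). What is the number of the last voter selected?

74996

k = 75810/70 = 1083
70th selection = r + (70−1)·k = 269 + 69×1083 = 269 + 74727 = 74996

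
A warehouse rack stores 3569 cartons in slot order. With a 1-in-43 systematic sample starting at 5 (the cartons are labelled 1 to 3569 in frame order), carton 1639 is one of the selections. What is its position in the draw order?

39

k = 43
position = (1639 − 5)/43 + 1 = 1634/43 + 1 = 38 + 1 = 39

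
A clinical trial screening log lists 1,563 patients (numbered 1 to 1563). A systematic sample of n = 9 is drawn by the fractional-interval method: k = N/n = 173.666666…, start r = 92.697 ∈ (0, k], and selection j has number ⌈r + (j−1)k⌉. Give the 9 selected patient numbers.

93, 267, 441, 614, 788, 962, 1135, 1309, 1483

j=1: r + 0k = 92.697 → ⌈·⌉ = 93
j=2: r + 1k = 266.363666… → ⌈·⌉ = 267
j=3: r + 2k = 440.030333… → ⌈·⌉ = 441
j=4: r + 3k = 613.697 → ⌈·⌉ = 614
j=5: r + 4k = 787.363666… → ⌈·⌉ = 788
j=6: r + 5k = 961.030333… → ⌈·⌉ = 962
j=7: r + 6k = 1134.697 → ⌈·⌉ = 1135
j=8: r + 7k = 1308.363666… → ⌈·⌉ = 1309
j=9: r + 8k = 1482.030333… → ⌈·⌉ = 1483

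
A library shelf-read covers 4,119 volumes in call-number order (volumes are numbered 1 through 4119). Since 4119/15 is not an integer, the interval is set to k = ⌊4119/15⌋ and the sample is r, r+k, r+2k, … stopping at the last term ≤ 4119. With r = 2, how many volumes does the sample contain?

16

k = ⌊4119/15⌋ = 274
Achieved size = ⌊(4119 − 2)/274⌋ + 1 = ⌊4117/274⌋ + 1 = 15 + 1 = 16
(last selection: 2 + 15×274 = 4112 ≤ 4119; next would be 4386 > 4119)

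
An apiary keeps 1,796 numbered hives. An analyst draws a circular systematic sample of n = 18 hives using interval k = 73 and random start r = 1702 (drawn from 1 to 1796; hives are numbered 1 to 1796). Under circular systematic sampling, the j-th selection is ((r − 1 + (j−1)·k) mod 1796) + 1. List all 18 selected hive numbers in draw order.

1702, 1775, 52, 125, 198, 271, 344, 417, 490, 563, 636, 709, 782, 855, 928, 1001, 1074, 1147

Selection 1: 1702
Selection 2: 1702 + 73 = 1775
Selection 3: 1775 + 73 = 1848 → 1848 − 1796 = 52
Selection 4: 52 + 73 = 125
Selection 5: 125 + 73 = 198
Selection 6: 198 + 73 = 271
Selection 7: 271 + 73 = 344
Selection 8: 344 + 73 = 417
Selection 9: 417 + 73 = 490
Selection 10: 490 + 73 = 563
Selection 11: 563 + 73 = 636
Selection 12: 636 + 73 = 709
Selection 13: 709 + 73 = 782
Selection 14: 782 + 73 = 855
Selection 15: 855 + 73 = 928
Selection 16: 928 + 73 = 1001
Selection 17: 1001 + 73 = 1074
Selection 18: 1074 + 73 = 1147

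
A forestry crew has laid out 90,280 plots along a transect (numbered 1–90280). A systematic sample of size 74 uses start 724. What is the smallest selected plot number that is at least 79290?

80024

k = 90280/74 = 1220
Steps past start: ⌈(79290 − 724)/1220⌉ = ⌈78566/1220⌉ = 65
Selected plot: 724 + 65×1220 = 80024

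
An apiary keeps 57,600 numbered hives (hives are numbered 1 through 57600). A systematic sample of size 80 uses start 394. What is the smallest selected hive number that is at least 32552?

32794

k = 57600/80 = 720
Steps past start: ⌈(32552 − 394)/720⌉ = ⌈32158/720⌉ = 45
Selected hive: 394 + 45×720 = 32794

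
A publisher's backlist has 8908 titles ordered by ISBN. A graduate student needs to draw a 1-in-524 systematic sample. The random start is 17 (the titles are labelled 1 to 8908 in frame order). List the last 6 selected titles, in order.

5781, 6305, 6829, 7353, 7877, 8401

12th selection = 17 + 11×524 = 5781
13th: 5781 + 524 = 6305
14th: 6305 + 524 = 6829
15th: 6829 + 524 = 7353
16th: 7353 + 524 = 7877
17th: 7877 + 524 = 8401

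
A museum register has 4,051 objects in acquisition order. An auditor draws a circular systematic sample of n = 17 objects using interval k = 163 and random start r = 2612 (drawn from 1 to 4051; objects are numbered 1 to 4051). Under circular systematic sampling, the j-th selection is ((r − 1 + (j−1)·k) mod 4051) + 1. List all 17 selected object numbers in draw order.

Selection 1: 2612
Selection 2: 2612 + 163 = 2775
Selection 3: 2775 + 163 = 2938
Selection 4: 2938 + 163 = 3101
Selection 5: 3101 + 163 = 3264
Selection 6: 3264 + 163 = 3427
Selection 7: 3427 + 163 = 3590
Selection 8: 3590 + 163 = 3753
Selection 9: 3753 + 163 = 3916
Selection 10: 3916 + 163 = 4079 → 4079 − 4051 = 28
Selection 11: 28 + 163 = 191
Selection 12: 191 + 163 = 354
Selection 13: 354 + 163 = 517
Selection 14: 517 + 163 = 680
Selection 15: 680 + 163 = 843
Selection 16: 843 + 163 = 1006
Selection 17: 1006 + 163 = 1169

2612, 2775, 2938, 3101, 3264, 3427, 3590, 3753, 3916, 28, 191, 354, 517, 680, 843, 1006, 1169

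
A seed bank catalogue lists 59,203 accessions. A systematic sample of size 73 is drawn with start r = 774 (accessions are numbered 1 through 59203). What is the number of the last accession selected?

59166

k = 59203/73 = 811
73rd selection = r + (73−1)·k = 774 + 72×811 = 774 + 58392 = 59166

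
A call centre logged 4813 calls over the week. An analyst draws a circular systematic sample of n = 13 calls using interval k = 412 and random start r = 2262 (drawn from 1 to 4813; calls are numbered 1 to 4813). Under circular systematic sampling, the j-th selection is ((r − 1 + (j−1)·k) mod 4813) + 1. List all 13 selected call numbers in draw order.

2262, 2674, 3086, 3498, 3910, 4322, 4734, 333, 745, 1157, 1569, 1981, 2393

Selection 1: 2262
Selection 2: 2262 + 412 = 2674
Selection 3: 2674 + 412 = 3086
Selection 4: 3086 + 412 = 3498
Selection 5: 3498 + 412 = 3910
Selection 6: 3910 + 412 = 4322
Selection 7: 4322 + 412 = 4734
Selection 8: 4734 + 412 = 5146 → 5146 − 4813 = 333
Selection 9: 333 + 412 = 745
Selection 10: 745 + 412 = 1157
Selection 11: 1157 + 412 = 1569
Selection 12: 1569 + 412 = 1981
Selection 13: 1981 + 412 = 2393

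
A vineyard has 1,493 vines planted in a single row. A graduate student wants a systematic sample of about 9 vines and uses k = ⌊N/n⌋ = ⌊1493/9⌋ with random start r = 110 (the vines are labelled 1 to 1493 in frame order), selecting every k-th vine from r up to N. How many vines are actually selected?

k = ⌊1493/9⌋ = 165
Achieved size = ⌊(1493 − 110)/165⌋ + 1 = ⌊1383/165⌋ + 1 = 8 + 1 = 9
(last selection: 110 + 8×165 = 1430 ≤ 1493; next would be 1595 > 1493)

9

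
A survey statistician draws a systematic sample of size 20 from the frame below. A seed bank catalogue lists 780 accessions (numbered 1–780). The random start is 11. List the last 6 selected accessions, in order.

k = N/n = 780/20 = 39
15th selection = 11 + 14×39 = 557
16th: 557 + 39 = 596
17th: 596 + 39 = 635
18th: 635 + 39 = 674
19th: 674 + 39 = 713
20th: 713 + 39 = 752

557, 596, 635, 674, 713, 752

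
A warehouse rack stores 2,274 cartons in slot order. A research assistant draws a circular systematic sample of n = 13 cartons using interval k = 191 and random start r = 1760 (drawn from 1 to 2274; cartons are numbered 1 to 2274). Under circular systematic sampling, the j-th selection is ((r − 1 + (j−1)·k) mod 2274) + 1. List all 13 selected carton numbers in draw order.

Selection 1: 1760
Selection 2: 1760 + 191 = 1951
Selection 3: 1951 + 191 = 2142
Selection 4: 2142 + 191 = 2333 → 2333 − 2274 = 59
Selection 5: 59 + 191 = 250
Selection 6: 250 + 191 = 441
Selection 7: 441 + 191 = 632
Selection 8: 632 + 191 = 823
Selection 9: 823 + 191 = 1014
Selection 10: 1014 + 191 = 1205
Selection 11: 1205 + 191 = 1396
Selection 12: 1396 + 191 = 1587
Selection 13: 1587 + 191 = 1778

1760, 1951, 2142, 59, 250, 441, 632, 823, 1014, 1205, 1396, 1587, 1778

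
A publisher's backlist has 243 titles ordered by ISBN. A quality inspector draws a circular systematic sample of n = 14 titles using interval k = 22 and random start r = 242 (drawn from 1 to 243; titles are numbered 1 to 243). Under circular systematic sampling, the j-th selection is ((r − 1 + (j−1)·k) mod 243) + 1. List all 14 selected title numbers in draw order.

242, 21, 43, 65, 87, 109, 131, 153, 175, 197, 219, 241, 20, 42

Selection 1: 242
Selection 2: 242 + 22 = 264 → 264 − 243 = 21
Selection 3: 21 + 22 = 43
Selection 4: 43 + 22 = 65
Selection 5: 65 + 22 = 87
Selection 6: 87 + 22 = 109
Selection 7: 109 + 22 = 131
Selection 8: 131 + 22 = 153
Selection 9: 153 + 22 = 175
Selection 10: 175 + 22 = 197
Selection 11: 197 + 22 = 219
Selection 12: 219 + 22 = 241
Selection 13: 241 + 22 = 263 → 263 − 243 = 20
Selection 14: 20 + 22 = 42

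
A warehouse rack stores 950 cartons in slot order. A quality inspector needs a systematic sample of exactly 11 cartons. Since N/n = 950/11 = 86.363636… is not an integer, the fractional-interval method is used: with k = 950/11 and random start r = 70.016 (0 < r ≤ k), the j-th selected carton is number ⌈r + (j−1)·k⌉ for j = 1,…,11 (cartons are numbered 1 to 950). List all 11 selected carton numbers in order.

j=1: r + 0k = 70.016 → ⌈·⌉ = 71
j=2: r + 1k = 156.379636… → ⌈·⌉ = 157
j=3: r + 2k = 242.743272… → ⌈·⌉ = 243
j=4: r + 3k = 329.106909… → ⌈·⌉ = 330
j=5: r + 4k = 415.470545… → ⌈·⌉ = 416
j=6: r + 5k = 501.834181… → ⌈·⌉ = 502
j=7: r + 6k = 588.197818… → ⌈·⌉ = 589
j=8: r + 7k = 674.561454… → ⌈·⌉ = 675
j=9: r + 8k = 760.925090… → ⌈·⌉ = 761
j=10: r + 9k = 847.288727… → ⌈·⌉ = 848
j=11: r + 10k = 933.652363… → ⌈·⌉ = 934

71, 157, 243, 330, 416, 502, 589, 675, 761, 848, 934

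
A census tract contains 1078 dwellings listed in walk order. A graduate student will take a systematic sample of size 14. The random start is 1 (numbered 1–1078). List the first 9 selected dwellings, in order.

1, 78, 155, 232, 309, 386, 463, 540, 617

k = N/n = 1078/14 = 77
dwelling 1: 1
dwelling 2: 1 + 77 = 78
dwelling 3: 78 + 77 = 155
dwelling 4: 155 + 77 = 232
dwelling 5: 232 + 77 = 309
dwelling 6: 309 + 77 = 386
dwelling 7: 386 + 77 = 463
dwelling 8: 463 + 77 = 540
dwelling 9: 540 + 77 = 617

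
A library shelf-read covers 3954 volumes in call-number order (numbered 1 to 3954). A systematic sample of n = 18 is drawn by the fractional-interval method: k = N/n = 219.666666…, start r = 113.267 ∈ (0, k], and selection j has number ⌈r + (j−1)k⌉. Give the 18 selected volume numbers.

114, 333, 553, 773, 992, 1212, 1432, 1651, 1871, 2091, 2310, 2530, 2750, 2969, 3189, 3409, 3628, 3848

j=1: r + 0k = 113.267 → ⌈·⌉ = 114
j=2: r + 1k = 332.933666… → ⌈·⌉ = 333
j=3: r + 2k = 552.600333… → ⌈·⌉ = 553
j=4: r + 3k = 772.267 → ⌈·⌉ = 773
j=5: r + 4k = 991.933666… → ⌈·⌉ = 992
j=6: r + 5k = 1211.600333… → ⌈·⌉ = 1212
j=7: r + 6k = 1431.267 → ⌈·⌉ = 1432
j=8: r + 7k = 1650.933666… → ⌈·⌉ = 1651
j=9: r + 8k = 1870.600333… → ⌈·⌉ = 1871
j=10: r + 9k = 2090.267 → ⌈·⌉ = 2091
j=11: r + 10k = 2309.933666… → ⌈·⌉ = 2310
j=12: r + 11k = 2529.600333… → ⌈·⌉ = 2530
j=13: r + 12k = 2749.267 → ⌈·⌉ = 2750
j=14: r + 13k = 2968.933666… → ⌈·⌉ = 2969
j=15: r + 14k = 3188.600333… → ⌈·⌉ = 3189
j=16: r + 15k = 3408.267 → ⌈·⌉ = 3409
j=17: r + 16k = 3627.933666… → ⌈·⌉ = 3628
j=18: r + 17k = 3847.600333… → ⌈·⌉ = 3848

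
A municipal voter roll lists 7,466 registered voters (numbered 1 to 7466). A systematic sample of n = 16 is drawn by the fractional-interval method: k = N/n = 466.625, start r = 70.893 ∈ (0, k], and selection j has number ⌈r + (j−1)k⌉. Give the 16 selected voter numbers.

j=1: r + 0k = 70.893 → ⌈·⌉ = 71
j=2: r + 1k = 537.518 → ⌈·⌉ = 538
j=3: r + 2k = 1004.143 → ⌈·⌉ = 1005
j=4: r + 3k = 1470.768 → ⌈·⌉ = 1471
j=5: r + 4k = 1937.393 → ⌈·⌉ = 1938
j=6: r + 5k = 2404.018 → ⌈·⌉ = 2405
j=7: r + 6k = 2870.643 → ⌈·⌉ = 2871
j=8: r + 7k = 3337.268 → ⌈·⌉ = 3338
j=9: r + 8k = 3803.893 → ⌈·⌉ = 3804
j=10: r + 9k = 4270.518 → ⌈·⌉ = 4271
j=11: r + 10k = 4737.143 → ⌈·⌉ = 4738
j=12: r + 11k = 5203.768 → ⌈·⌉ = 5204
j=13: r + 12k = 5670.393 → ⌈·⌉ = 5671
j=14: r + 13k = 6137.018 → ⌈·⌉ = 6138
j=15: r + 14k = 6603.643 → ⌈·⌉ = 6604
j=16: r + 15k = 7070.268 → ⌈·⌉ = 7071

71, 538, 1005, 1471, 1938, 2405, 2871, 3338, 3804, 4271, 4738, 5204, 5671, 6138, 6604, 7071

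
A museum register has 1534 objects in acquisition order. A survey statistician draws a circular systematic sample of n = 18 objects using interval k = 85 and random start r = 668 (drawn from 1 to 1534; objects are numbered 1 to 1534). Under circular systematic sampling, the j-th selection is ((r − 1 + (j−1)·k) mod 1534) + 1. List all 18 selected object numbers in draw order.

Selection 1: 668
Selection 2: 668 + 85 = 753
Selection 3: 753 + 85 = 838
Selection 4: 838 + 85 = 923
Selection 5: 923 + 85 = 1008
Selection 6: 1008 + 85 = 1093
Selection 7: 1093 + 85 = 1178
Selection 8: 1178 + 85 = 1263
Selection 9: 1263 + 85 = 1348
Selection 10: 1348 + 85 = 1433
Selection 11: 1433 + 85 = 1518
Selection 12: 1518 + 85 = 1603 → 1603 − 1534 = 69
Selection 13: 69 + 85 = 154
Selection 14: 154 + 85 = 239
Selection 15: 239 + 85 = 324
Selection 16: 324 + 85 = 409
Selection 17: 409 + 85 = 494
Selection 18: 494 + 85 = 579

668, 753, 838, 923, 1008, 1093, 1178, 1263, 1348, 1433, 1518, 69, 154, 239, 324, 409, 494, 579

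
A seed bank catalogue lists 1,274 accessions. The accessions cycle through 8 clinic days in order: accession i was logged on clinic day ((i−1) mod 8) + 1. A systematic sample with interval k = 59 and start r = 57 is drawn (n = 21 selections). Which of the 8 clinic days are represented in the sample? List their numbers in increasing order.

1, 2, 3, 4, 5, 6, 7, 8

Consecutive selections differ by k = 59, so their clinic day numbers differ by 59 mod 8 = 3.
gcd(59, 8) = 1, so the sample visits 8/1 = 8 distinct residues mod 8.
Start 57 is clinic day 1; the clinic days hit are 1, 2, 3, 4, 5, 6, 7, 8.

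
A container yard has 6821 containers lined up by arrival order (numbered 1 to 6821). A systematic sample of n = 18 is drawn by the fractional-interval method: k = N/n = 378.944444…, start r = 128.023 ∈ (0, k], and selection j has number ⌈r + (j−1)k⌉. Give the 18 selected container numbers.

129, 507, 886, 1265, 1644, 2023, 2402, 2781, 3160, 3539, 3918, 4297, 4676, 5055, 5434, 5813, 6192, 6571

j=1: r + 0k = 128.023 → ⌈·⌉ = 129
j=2: r + 1k = 506.967444… → ⌈·⌉ = 507
j=3: r + 2k = 885.911888… → ⌈·⌉ = 886
j=4: r + 3k = 1264.856333… → ⌈·⌉ = 1265
j=5: r + 4k = 1643.800777… → ⌈·⌉ = 1644
j=6: r + 5k = 2022.745222… → ⌈·⌉ = 2023
j=7: r + 6k = 2401.689666… → ⌈·⌉ = 2402
j=8: r + 7k = 2780.634111… → ⌈·⌉ = 2781
j=9: r + 8k = 3159.578555… → ⌈·⌉ = 3160
j=10: r + 9k = 3538.523 → ⌈·⌉ = 3539
j=11: r + 10k = 3917.467444… → ⌈·⌉ = 3918
j=12: r + 11k = 4296.411888… → ⌈·⌉ = 4297
j=13: r + 12k = 4675.356333… → ⌈·⌉ = 4676
j=14: r + 13k = 5054.300777… → ⌈·⌉ = 5055
j=15: r + 14k = 5433.245222… → ⌈·⌉ = 5434
j=16: r + 15k = 5812.189666… → ⌈·⌉ = 5813
j=17: r + 16k = 6191.134111… → ⌈·⌉ = 6192
j=18: r + 17k = 6570.078555… → ⌈·⌉ = 6571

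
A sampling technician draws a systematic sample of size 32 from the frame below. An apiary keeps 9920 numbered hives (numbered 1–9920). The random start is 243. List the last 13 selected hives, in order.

6133, 6443, 6753, 7063, 7373, 7683, 7993, 8303, 8613, 8923, 9233, 9543, 9853

k = N/n = 9920/32 = 310
20th selection = 243 + 19×310 = 6133
21st: 6133 + 310 = 6443
22nd: 6443 + 310 = 6753
23rd: 6753 + 310 = 7063
24th: 7063 + 310 = 7373
25th: 7373 + 310 = 7683
26th: 7683 + 310 = 7993
27th: 7993 + 310 = 8303
28th: 8303 + 310 = 8613
29th: 8613 + 310 = 8923
30th: 8923 + 310 = 9233
31st: 9233 + 310 = 9543
32nd: 9543 + 310 = 9853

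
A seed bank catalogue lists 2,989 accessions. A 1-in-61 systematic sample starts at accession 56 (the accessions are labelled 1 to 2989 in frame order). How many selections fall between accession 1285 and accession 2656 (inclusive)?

k = 61
First selection ≥ 1285: 56 + ⌈(1285−56)/61⌉·61 = 56 + 21×61 = 1337
Last selection ≤ 2656: 56 + ⌊(2656−56)/61⌋·61 = 56 + 42×61 = 2618
Count = 42 − 21 + 1 = 22

22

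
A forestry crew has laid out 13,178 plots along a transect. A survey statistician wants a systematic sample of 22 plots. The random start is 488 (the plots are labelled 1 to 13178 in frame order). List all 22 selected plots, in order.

k = N/n = 13178/22 = 599
plot 1: 488
plot 2: 488 + 599 = 1087
plot 3: 1087 + 599 = 1686
plot 4: 1686 + 599 = 2285
plot 5: 2285 + 599 = 2884
plot 6: 2884 + 599 = 3483
plot 7: 3483 + 599 = 4082
plot 8: 4082 + 599 = 4681
plot 9: 4681 + 599 = 5280
plot 10: 5280 + 599 = 5879
plot 11: 5879 + 599 = 6478
plot 12: 6478 + 599 = 7077
plot 13: 7077 + 599 = 7676
plot 14: 7676 + 599 = 8275
plot 15: 8275 + 599 = 8874
plot 16: 8874 + 599 = 9473
plot 17: 9473 + 599 = 10072
plot 18: 10072 + 599 = 10671
plot 19: 10671 + 599 = 11270
plot 20: 11270 + 599 = 11869
plot 21: 11869 + 599 = 12468
plot 22: 12468 + 599 = 13067

488, 1087, 1686, 2285, 2884, 3483, 4082, 4681, 5280, 5879, 6478, 7077, 7676, 8275, 8874, 9473, 10072, 10671, 11270, 11869, 12468, 13067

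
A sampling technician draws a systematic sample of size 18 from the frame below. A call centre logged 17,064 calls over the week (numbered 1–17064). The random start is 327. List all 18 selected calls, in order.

k = N/n = 17064/18 = 948
call 1: 327
call 2: 327 + 948 = 1275
call 3: 1275 + 948 = 2223
call 4: 2223 + 948 = 3171
call 5: 3171 + 948 = 4119
call 6: 4119 + 948 = 5067
call 7: 5067 + 948 = 6015
call 8: 6015 + 948 = 6963
call 9: 6963 + 948 = 7911
call 10: 7911 + 948 = 8859
call 11: 8859 + 948 = 9807
call 12: 9807 + 948 = 10755
call 13: 10755 + 948 = 11703
call 14: 11703 + 948 = 12651
call 15: 12651 + 948 = 13599
call 16: 13599 + 948 = 14547
call 17: 14547 + 948 = 15495
call 18: 15495 + 948 = 16443

327, 1275, 2223, 3171, 4119, 5067, 6015, 6963, 7911, 8859, 9807, 10755, 11703, 12651, 13599, 14547, 15495, 16443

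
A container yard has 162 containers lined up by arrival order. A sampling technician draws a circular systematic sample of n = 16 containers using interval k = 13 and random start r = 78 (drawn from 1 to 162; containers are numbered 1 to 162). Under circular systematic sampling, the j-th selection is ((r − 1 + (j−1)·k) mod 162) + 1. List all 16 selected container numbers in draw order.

78, 91, 104, 117, 130, 143, 156, 7, 20, 33, 46, 59, 72, 85, 98, 111

Selection 1: 78
Selection 2: 78 + 13 = 91
Selection 3: 91 + 13 = 104
Selection 4: 104 + 13 = 117
Selection 5: 117 + 13 = 130
Selection 6: 130 + 13 = 143
Selection 7: 143 + 13 = 156
Selection 8: 156 + 13 = 169 → 169 − 162 = 7
Selection 9: 7 + 13 = 20
Selection 10: 20 + 13 = 33
Selection 11: 33 + 13 = 46
Selection 12: 46 + 13 = 59
Selection 13: 59 + 13 = 72
Selection 14: 72 + 13 = 85
Selection 15: 85 + 13 = 98
Selection 16: 98 + 13 = 111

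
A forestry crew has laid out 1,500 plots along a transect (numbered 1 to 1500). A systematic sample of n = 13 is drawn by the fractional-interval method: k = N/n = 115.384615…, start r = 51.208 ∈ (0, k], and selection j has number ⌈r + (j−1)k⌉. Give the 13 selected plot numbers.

j=1: r + 0k = 51.208 → ⌈·⌉ = 52
j=2: r + 1k = 166.592615… → ⌈·⌉ = 167
j=3: r + 2k = 281.977230… → ⌈·⌉ = 282
j=4: r + 3k = 397.361846… → ⌈·⌉ = 398
j=5: r + 4k = 512.746461… → ⌈·⌉ = 513
j=6: r + 5k = 628.131076… → ⌈·⌉ = 629
j=7: r + 6k = 743.515692… → ⌈·⌉ = 744
j=8: r + 7k = 858.900307… → ⌈·⌉ = 859
j=9: r + 8k = 974.284923… → ⌈·⌉ = 975
j=10: r + 9k = 1089.669538… → ⌈·⌉ = 1090
j=11: r + 10k = 1205.054153… → ⌈·⌉ = 1206
j=12: r + 11k = 1320.438769… → ⌈·⌉ = 1321
j=13: r + 12k = 1435.823384… → ⌈·⌉ = 1436

52, 167, 282, 398, 513, 629, 744, 859, 975, 1090, 1206, 1321, 1436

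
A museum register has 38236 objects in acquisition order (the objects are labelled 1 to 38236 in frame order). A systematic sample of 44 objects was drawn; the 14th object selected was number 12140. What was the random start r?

k = 38236/44 = 869
r = 12140 − (14−1)×869 = 12140 − 11297 = 843

843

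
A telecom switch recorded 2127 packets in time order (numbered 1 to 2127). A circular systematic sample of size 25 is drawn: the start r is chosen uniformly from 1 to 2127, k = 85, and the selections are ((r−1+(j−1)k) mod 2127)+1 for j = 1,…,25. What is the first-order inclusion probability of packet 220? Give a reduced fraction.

For each position j, as r ranges over 1…2127 the j-th selection hits every packet exactly once, so packet 220 is selected for exactly 25 of the 2127 starts.
Inclusion probability = 25/2127.

25/2127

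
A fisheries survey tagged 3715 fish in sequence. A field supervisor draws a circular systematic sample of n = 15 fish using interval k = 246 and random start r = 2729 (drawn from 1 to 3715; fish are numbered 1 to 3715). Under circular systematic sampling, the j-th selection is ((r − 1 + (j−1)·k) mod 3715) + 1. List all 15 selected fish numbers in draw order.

Selection 1: 2729
Selection 2: 2729 + 246 = 2975
Selection 3: 2975 + 246 = 3221
Selection 4: 3221 + 246 = 3467
Selection 5: 3467 + 246 = 3713
Selection 6: 3713 + 246 = 3959 → 3959 − 3715 = 244
Selection 7: 244 + 246 = 490
Selection 8: 490 + 246 = 736
Selection 9: 736 + 246 = 982
Selection 10: 982 + 246 = 1228
Selection 11: 1228 + 246 = 1474
Selection 12: 1474 + 246 = 1720
Selection 13: 1720 + 246 = 1966
Selection 14: 1966 + 246 = 2212
Selection 15: 2212 + 246 = 2458

2729, 2975, 3221, 3467, 3713, 244, 490, 736, 982, 1228, 1474, 1720, 1966, 2212, 2458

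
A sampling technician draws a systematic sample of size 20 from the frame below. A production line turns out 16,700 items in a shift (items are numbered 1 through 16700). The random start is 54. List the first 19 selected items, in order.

k = N/n = 16700/20 = 835
item 1: 54
item 2: 54 + 835 = 889
item 3: 889 + 835 = 1724
item 4: 1724 + 835 = 2559
item 5: 2559 + 835 = 3394
item 6: 3394 + 835 = 4229
item 7: 4229 + 835 = 5064
item 8: 5064 + 835 = 5899
item 9: 5899 + 835 = 6734
item 10: 6734 + 835 = 7569
item 11: 7569 + 835 = 8404
item 12: 8404 + 835 = 9239
item 13: 9239 + 835 = 10074
item 14: 10074 + 835 = 10909
item 15: 10909 + 835 = 11744
item 16: 11744 + 835 = 12579
item 17: 12579 + 835 = 13414
item 18: 13414 + 835 = 14249
item 19: 14249 + 835 = 15084

54, 889, 1724, 2559, 3394, 4229, 5064, 5899, 6734, 7569, 8404, 9239, 10074, 10909, 11744, 12579, 13414, 14249, 15084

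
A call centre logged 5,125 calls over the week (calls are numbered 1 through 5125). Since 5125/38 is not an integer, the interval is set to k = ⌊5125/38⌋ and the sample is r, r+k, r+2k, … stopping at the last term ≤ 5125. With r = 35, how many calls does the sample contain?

k = ⌊5125/38⌋ = 134
Achieved size = ⌊(5125 − 35)/134⌋ + 1 = ⌊5090/134⌋ + 1 = 37 + 1 = 38
(last selection: 35 + 37×134 = 4993 ≤ 5125; next would be 5127 > 5125)

38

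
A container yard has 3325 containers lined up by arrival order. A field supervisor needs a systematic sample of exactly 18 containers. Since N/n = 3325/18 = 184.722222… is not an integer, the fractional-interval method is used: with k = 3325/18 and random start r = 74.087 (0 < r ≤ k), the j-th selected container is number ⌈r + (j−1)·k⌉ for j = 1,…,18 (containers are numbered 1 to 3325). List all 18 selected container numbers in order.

75, 259, 444, 629, 813, 998, 1183, 1368, 1552, 1737, 1922, 2107, 2291, 2476, 2661, 2845, 3030, 3215

j=1: r + 0k = 74.087 → ⌈·⌉ = 75
j=2: r + 1k = 258.809222… → ⌈·⌉ = 259
j=3: r + 2k = 443.531444… → ⌈·⌉ = 444
j=4: r + 3k = 628.253666… → ⌈·⌉ = 629
j=5: r + 4k = 812.975888… → ⌈·⌉ = 813
j=6: r + 5k = 997.698111… → ⌈·⌉ = 998
j=7: r + 6k = 1182.420333… → ⌈·⌉ = 1183
j=8: r + 7k = 1367.142555… → ⌈·⌉ = 1368
j=9: r + 8k = 1551.864777… → ⌈·⌉ = 1552
j=10: r + 9k = 1736.587 → ⌈·⌉ = 1737
j=11: r + 10k = 1921.309222… → ⌈·⌉ = 1922
j=12: r + 11k = 2106.031444… → ⌈·⌉ = 2107
j=13: r + 12k = 2290.753666… → ⌈·⌉ = 2291
j=14: r + 13k = 2475.475888… → ⌈·⌉ = 2476
j=15: r + 14k = 2660.198111… → ⌈·⌉ = 2661
j=16: r + 15k = 2844.920333… → ⌈·⌉ = 2845
j=17: r + 16k = 3029.642555… → ⌈·⌉ = 3030
j=18: r + 17k = 3214.364777… → ⌈·⌉ = 3215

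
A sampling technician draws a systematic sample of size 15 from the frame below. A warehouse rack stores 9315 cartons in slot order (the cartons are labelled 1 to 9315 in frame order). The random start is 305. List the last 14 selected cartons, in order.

k = N/n = 9315/15 = 621
2nd selection = 305 + 1×621 = 926
3rd: 926 + 621 = 1547
4th: 1547 + 621 = 2168
5th: 2168 + 621 = 2789
6th: 2789 + 621 = 3410
7th: 3410 + 621 = 4031
8th: 4031 + 621 = 4652
9th: 4652 + 621 = 5273
10th: 5273 + 621 = 5894
11th: 5894 + 621 = 6515
12th: 6515 + 621 = 7136
13th: 7136 + 621 = 7757
14th: 7757 + 621 = 8378
15th: 8378 + 621 = 8999

926, 1547, 2168, 2789, 3410, 4031, 4652, 5273, 5894, 6515, 7136, 7757, 8378, 8999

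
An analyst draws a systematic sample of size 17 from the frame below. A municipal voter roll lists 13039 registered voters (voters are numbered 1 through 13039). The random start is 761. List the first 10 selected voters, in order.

k = N/n = 13039/17 = 767
voter 1: 761
voter 2: 761 + 767 = 1528
voter 3: 1528 + 767 = 2295
voter 4: 2295 + 767 = 3062
voter 5: 3062 + 767 = 3829
voter 6: 3829 + 767 = 4596
voter 7: 4596 + 767 = 5363
voter 8: 5363 + 767 = 6130
voter 9: 6130 + 767 = 6897
voter 10: 6897 + 767 = 7664

761, 1528, 2295, 3062, 3829, 4596, 5363, 6130, 6897, 7664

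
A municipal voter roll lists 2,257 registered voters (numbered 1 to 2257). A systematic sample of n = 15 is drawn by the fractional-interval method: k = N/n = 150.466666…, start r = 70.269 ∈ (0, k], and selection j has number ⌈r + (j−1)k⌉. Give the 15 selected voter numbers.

71, 221, 372, 522, 673, 823, 974, 1124, 1275, 1425, 1575, 1726, 1876, 2027, 2177

j=1: r + 0k = 70.269 → ⌈·⌉ = 71
j=2: r + 1k = 220.735666… → ⌈·⌉ = 221
j=3: r + 2k = 371.202333… → ⌈·⌉ = 372
j=4: r + 3k = 521.669 → ⌈·⌉ = 522
j=5: r + 4k = 672.135666… → ⌈·⌉ = 673
j=6: r + 5k = 822.602333… → ⌈·⌉ = 823
j=7: r + 6k = 973.069 → ⌈·⌉ = 974
j=8: r + 7k = 1123.535666… → ⌈·⌉ = 1124
j=9: r + 8k = 1274.002333… → ⌈·⌉ = 1275
j=10: r + 9k = 1424.469 → ⌈·⌉ = 1425
j=11: r + 10k = 1574.935666… → ⌈·⌉ = 1575
j=12: r + 11k = 1725.402333… → ⌈·⌉ = 1726
j=13: r + 12k = 1875.869 → ⌈·⌉ = 1876
j=14: r + 13k = 2026.335666… → ⌈·⌉ = 2027
j=15: r + 14k = 2176.802333… → ⌈·⌉ = 2177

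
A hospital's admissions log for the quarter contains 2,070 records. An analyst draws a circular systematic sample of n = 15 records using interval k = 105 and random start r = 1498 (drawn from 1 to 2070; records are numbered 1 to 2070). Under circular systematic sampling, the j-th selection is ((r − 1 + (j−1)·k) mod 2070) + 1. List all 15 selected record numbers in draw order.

1498, 1603, 1708, 1813, 1918, 2023, 58, 163, 268, 373, 478, 583, 688, 793, 898

Selection 1: 1498
Selection 2: 1498 + 105 = 1603
Selection 3: 1603 + 105 = 1708
Selection 4: 1708 + 105 = 1813
Selection 5: 1813 + 105 = 1918
Selection 6: 1918 + 105 = 2023
Selection 7: 2023 + 105 = 2128 → 2128 − 2070 = 58
Selection 8: 58 + 105 = 163
Selection 9: 163 + 105 = 268
Selection 10: 268 + 105 = 373
Selection 11: 373 + 105 = 478
Selection 12: 478 + 105 = 583
Selection 13: 583 + 105 = 688
Selection 14: 688 + 105 = 793
Selection 15: 793 + 105 = 898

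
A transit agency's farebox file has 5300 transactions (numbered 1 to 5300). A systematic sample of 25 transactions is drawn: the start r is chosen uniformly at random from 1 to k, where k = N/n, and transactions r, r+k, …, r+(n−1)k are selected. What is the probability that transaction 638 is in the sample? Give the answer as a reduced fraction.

1/212

k = 5300/25 = 212.
Transaction 638 is selected iff r ≡ 638 (mod 212); exactly one such r in {1,…,212}.
Inclusion probability = 1/212.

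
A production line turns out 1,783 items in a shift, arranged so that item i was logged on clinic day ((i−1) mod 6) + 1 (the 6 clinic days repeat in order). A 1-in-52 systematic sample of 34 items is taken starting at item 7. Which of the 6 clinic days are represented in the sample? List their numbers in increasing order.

1, 3, 5

Consecutive selections differ by k = 52, so their clinic day numbers differ by 52 mod 6 = 4.
gcd(52, 6) = 2, so the sample visits 6/2 = 3 distinct residues mod 6.
Start 7 is clinic day 1; the clinic days hit are 1, 3, 5.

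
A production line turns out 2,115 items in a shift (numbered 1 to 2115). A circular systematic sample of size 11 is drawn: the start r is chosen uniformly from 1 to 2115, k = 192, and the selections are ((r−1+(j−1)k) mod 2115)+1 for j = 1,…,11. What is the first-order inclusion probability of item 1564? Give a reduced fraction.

For each position j, as r ranges over 1…2115 the j-th selection hits every item exactly once, so item 1564 is selected for exactly 11 of the 2115 starts.
Inclusion probability = 11/2115.

11/2115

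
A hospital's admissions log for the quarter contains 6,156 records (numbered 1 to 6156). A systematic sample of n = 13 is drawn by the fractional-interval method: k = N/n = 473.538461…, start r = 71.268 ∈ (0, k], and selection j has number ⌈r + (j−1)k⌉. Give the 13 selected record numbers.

72, 545, 1019, 1492, 1966, 2439, 2913, 3387, 3860, 4334, 4807, 5281, 5754

j=1: r + 0k = 71.268 → ⌈·⌉ = 72
j=2: r + 1k = 544.806461… → ⌈·⌉ = 545
j=3: r + 2k = 1018.344923… → ⌈·⌉ = 1019
j=4: r + 3k = 1491.883384… → ⌈·⌉ = 1492
j=5: r + 4k = 1965.421846… → ⌈·⌉ = 1966
j=6: r + 5k = 2438.960307… → ⌈·⌉ = 2439
j=7: r + 6k = 2912.498769… → ⌈·⌉ = 2913
j=8: r + 7k = 3386.037230… → ⌈·⌉ = 3387
j=9: r + 8k = 3859.575692… → ⌈·⌉ = 3860
j=10: r + 9k = 4333.114153… → ⌈·⌉ = 4334
j=11: r + 10k = 4806.652615… → ⌈·⌉ = 4807
j=12: r + 11k = 5280.191076… → ⌈·⌉ = 5281
j=13: r + 12k = 5753.729538… → ⌈·⌉ = 5754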